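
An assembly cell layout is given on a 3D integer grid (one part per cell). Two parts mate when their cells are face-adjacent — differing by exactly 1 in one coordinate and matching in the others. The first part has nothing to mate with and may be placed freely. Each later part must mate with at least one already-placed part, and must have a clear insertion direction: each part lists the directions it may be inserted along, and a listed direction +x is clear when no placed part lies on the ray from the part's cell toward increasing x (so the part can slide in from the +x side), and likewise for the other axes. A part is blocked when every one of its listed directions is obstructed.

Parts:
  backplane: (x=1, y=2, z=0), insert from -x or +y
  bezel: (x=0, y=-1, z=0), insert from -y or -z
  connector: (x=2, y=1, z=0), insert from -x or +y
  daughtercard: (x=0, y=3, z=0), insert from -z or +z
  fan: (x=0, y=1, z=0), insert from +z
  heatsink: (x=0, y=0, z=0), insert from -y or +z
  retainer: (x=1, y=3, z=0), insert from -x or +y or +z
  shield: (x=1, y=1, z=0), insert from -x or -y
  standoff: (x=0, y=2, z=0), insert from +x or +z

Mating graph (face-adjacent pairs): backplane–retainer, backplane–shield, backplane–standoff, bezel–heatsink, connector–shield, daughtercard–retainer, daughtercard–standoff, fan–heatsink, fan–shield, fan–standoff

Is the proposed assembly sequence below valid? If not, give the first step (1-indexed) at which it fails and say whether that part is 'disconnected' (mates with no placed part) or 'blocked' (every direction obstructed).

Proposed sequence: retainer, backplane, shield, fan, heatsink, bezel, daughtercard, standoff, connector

1. retainer@(1, 3, 0) [-x clear] — {retainer}
2. backplane@(1, 2, 0) [-x clear] — {backplane, retainer}
3. shield@(1, 1, 0) [-x clear] — {backplane, retainer, shield}
4. fan@(0, 1, 0) [+z clear] — {backplane, fan, retainer, shield}
5. heatsink@(0, 0, 0) [-y clear] — {backplane, fan, heatsink, retainer, shield}
6. bezel@(0, -1, 0) [-y clear] — {backplane, bezel, fan, heatsink, retainer, shield}
7. daughtercard@(0, 3, 0) [-z clear] — {backplane, bezel, daughtercard, fan, heatsink, retainer, shield}
8. standoff@(0, 2, 0) [+z clear] — {backplane, bezel, daughtercard, fan, heatsink, retainer, shield, standoff}
9. connector@(2, 1, 0) [+y clear] — {backplane, bezel, connector, daughtercard, fan, heatsink, retainer, shield, standoff}

Valid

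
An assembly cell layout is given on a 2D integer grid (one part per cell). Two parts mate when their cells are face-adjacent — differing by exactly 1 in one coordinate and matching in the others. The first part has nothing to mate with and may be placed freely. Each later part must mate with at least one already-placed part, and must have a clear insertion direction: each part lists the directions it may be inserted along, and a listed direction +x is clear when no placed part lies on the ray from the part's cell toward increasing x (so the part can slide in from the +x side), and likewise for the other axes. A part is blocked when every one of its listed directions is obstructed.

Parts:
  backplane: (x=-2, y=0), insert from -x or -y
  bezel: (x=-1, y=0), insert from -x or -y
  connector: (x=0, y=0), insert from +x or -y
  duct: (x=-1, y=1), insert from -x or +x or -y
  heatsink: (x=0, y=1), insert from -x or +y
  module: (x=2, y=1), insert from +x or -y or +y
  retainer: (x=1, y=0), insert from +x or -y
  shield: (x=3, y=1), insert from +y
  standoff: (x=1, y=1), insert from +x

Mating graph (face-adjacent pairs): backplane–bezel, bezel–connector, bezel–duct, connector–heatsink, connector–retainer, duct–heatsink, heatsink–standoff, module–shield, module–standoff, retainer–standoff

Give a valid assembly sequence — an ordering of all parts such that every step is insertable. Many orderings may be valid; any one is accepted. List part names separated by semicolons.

1. backplane@(-2, 0) [-x clear] — {backplane}
2. bezel@(-1, 0) [-y clear] — {backplane, bezel}
3. duct@(-1, 1) [-x clear] — {backplane, bezel, duct}
4. heatsink@(0, 1) [+y clear] — {backplane, bezel, duct, heatsink}
5. connector@(0, 0) [+x clear] — {backplane, bezel, connector, duct, heatsink}
6. retainer@(1, 0) [+x clear] — {backplane, bezel, connector, duct, heatsink, retainer}
7. standoff@(1, 1) [+x clear] — {backplane, bezel, connector, duct, heatsink, retainer, standoff}
8. module@(2, 1) [+x clear] — {backplane, bezel, connector, duct, heatsink, module, retainer, standoff}
9. shield@(3, 1) [+y clear] — {backplane, bezel, connector, duct, heatsink, module, retainer, shield, standoff}

backplane; bezel; duct; heatsink; connector; retainer; standoff; module; shield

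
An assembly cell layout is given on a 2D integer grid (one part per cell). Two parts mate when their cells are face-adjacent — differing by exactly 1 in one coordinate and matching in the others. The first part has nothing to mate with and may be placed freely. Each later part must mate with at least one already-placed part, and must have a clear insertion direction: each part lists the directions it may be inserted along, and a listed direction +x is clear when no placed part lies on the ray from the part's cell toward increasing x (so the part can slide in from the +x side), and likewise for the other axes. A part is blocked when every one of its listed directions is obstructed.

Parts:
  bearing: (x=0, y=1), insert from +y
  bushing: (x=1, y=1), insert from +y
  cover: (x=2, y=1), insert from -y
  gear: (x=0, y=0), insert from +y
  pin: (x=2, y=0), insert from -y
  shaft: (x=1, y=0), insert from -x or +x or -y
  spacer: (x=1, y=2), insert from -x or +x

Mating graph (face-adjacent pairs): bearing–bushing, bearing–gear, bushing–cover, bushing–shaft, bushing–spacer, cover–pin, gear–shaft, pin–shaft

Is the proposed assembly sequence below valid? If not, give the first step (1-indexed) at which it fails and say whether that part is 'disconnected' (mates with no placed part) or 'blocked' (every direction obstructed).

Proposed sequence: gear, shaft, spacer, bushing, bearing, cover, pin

Invalid at step 3 (disconnected)

1. gear@(0, 0) [+y clear] — {gear}
2. shaft@(1, 0) [+x clear] — {gear, shaft}
3. spacer@(1, 2) — no placed neighbour ⇒ disconnected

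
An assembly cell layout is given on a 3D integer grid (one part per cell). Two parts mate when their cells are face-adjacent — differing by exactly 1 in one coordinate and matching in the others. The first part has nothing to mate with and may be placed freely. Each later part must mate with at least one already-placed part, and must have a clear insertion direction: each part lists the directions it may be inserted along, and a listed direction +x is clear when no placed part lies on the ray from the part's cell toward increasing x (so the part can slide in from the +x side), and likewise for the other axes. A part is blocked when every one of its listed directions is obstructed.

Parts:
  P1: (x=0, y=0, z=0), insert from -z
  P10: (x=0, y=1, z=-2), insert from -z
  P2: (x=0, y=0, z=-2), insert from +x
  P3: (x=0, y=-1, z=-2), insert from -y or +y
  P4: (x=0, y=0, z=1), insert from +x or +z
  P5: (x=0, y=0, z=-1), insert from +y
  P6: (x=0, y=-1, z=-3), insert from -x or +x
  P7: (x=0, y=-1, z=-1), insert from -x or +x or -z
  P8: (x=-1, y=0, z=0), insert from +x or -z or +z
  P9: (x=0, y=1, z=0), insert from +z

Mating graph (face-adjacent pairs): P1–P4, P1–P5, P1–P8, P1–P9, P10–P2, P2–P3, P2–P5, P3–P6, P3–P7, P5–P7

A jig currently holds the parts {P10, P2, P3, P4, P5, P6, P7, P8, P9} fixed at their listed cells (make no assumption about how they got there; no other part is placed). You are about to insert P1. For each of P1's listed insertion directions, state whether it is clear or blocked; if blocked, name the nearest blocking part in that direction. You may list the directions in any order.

-z: nearest on ray is P5@(0, 0, -1) ⇒ blocked

-z: blocked by P5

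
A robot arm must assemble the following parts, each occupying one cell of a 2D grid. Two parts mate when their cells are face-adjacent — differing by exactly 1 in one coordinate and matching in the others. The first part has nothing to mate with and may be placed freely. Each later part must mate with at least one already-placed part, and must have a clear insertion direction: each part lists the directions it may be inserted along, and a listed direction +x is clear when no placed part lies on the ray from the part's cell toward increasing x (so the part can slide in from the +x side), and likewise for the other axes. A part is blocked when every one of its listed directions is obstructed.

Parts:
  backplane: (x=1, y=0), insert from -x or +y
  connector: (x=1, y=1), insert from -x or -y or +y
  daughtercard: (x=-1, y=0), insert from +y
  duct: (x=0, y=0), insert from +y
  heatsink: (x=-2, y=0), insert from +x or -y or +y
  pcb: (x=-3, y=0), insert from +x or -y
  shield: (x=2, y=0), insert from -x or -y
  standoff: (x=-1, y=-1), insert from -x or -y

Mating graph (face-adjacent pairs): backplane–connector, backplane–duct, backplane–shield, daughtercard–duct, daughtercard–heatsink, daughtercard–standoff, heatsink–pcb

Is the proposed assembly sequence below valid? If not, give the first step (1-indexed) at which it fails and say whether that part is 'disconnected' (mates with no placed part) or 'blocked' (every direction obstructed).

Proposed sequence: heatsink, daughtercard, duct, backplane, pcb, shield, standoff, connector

Valid

1. heatsink@(-2, 0) [+x clear] — {heatsink}
2. daughtercard@(-1, 0) [+y clear] — {daughtercard, heatsink}
3. duct@(0, 0) [+y clear] — {daughtercard, duct, heatsink}
4. backplane@(1, 0) [+y clear] — {backplane, daughtercard, duct, heatsink}
5. pcb@(-3, 0) [-y clear] — {backplane, daughtercard, duct, heatsink, pcb}
6. shield@(2, 0) [-y clear] — {backplane, daughtercard, duct, heatsink, pcb, shield}
7. standoff@(-1, -1) [-x clear] — {backplane, daughtercard, duct, heatsink, pcb, shield, standoff}
8. connector@(1, 1) [-x clear] — {backplane, connector, daughtercard, duct, heatsink, pcb, shield, standoff}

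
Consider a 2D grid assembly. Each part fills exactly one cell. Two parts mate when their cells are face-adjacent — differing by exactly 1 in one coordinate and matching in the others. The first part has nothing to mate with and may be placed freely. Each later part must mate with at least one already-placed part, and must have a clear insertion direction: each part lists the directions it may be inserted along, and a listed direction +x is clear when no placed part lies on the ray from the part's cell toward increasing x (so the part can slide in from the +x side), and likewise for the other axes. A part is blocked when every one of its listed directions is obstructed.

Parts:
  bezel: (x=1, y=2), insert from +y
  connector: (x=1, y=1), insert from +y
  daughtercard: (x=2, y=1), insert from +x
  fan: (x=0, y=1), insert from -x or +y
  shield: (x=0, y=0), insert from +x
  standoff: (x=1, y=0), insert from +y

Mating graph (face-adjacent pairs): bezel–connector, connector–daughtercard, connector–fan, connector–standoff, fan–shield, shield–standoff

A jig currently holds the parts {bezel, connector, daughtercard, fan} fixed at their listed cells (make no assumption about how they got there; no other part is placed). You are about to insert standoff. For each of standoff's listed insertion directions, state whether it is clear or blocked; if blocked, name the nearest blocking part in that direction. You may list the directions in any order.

+y: nearest on ray is connector@(1, 1) ⇒ blocked

+y: blocked by connector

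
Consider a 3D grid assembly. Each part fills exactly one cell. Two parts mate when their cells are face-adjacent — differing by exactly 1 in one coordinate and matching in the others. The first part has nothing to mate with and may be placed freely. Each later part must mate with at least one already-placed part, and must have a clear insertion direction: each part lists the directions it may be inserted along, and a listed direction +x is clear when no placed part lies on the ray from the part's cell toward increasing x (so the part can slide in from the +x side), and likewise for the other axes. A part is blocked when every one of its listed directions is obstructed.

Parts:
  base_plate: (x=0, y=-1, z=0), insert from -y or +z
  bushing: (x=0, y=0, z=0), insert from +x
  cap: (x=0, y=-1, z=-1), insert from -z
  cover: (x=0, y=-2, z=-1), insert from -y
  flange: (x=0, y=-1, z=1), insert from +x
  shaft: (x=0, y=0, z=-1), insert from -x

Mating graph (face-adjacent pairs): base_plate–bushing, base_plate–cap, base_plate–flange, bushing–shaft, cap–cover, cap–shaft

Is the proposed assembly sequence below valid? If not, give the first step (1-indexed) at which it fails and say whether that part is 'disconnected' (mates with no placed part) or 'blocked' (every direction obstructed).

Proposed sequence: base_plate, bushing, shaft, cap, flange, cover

Valid

1. base_plate@(0, -1, 0) [-y clear] — {base_plate}
2. bushing@(0, 0, 0) [+x clear] — {base_plate, bushing}
3. shaft@(0, 0, -1) [-x clear] — {base_plate, bushing, shaft}
4. cap@(0, -1, -1) [-z clear] — {base_plate, bushing, cap, shaft}
5. flange@(0, -1, 1) [+x clear] — {base_plate, bushing, cap, flange, shaft}
6. cover@(0, -2, -1) [-y clear] — {base_plate, bushing, cap, cover, flange, shaft}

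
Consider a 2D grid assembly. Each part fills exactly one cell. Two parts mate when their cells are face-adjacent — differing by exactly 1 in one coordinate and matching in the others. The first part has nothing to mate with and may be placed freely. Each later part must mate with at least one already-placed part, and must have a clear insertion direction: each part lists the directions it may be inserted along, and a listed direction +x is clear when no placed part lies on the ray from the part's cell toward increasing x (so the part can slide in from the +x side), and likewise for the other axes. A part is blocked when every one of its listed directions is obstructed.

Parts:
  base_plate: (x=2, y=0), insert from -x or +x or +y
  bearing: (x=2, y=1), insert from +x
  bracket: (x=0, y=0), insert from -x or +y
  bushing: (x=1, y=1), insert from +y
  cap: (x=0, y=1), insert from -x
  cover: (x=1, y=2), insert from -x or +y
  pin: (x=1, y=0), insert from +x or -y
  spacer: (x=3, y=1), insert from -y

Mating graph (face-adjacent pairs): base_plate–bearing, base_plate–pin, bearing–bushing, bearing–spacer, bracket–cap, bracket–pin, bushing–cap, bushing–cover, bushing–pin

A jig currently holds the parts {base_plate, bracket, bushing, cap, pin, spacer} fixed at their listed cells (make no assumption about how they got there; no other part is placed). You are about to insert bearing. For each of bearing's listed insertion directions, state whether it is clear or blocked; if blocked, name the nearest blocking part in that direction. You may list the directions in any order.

+x: blocked by spacer

+x: nearest on ray is spacer@(3, 1) ⇒ blocked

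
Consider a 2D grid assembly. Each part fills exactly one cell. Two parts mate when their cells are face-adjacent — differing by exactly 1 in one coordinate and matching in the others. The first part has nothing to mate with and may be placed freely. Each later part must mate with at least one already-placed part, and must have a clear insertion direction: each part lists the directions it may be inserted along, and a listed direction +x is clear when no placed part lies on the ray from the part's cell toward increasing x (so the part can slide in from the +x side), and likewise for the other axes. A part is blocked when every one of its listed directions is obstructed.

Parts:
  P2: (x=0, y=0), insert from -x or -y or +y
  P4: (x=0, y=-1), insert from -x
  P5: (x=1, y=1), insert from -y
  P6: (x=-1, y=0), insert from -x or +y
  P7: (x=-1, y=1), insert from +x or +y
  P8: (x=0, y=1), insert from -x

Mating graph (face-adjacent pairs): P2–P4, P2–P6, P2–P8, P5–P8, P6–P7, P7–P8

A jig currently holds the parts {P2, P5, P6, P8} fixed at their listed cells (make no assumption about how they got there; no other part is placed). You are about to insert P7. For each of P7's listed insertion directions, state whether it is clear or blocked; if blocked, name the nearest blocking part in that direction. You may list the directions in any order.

+x: blocked by P8; +y: clear

+x: nearest on ray is P8@(0, 1) ⇒ blocked
+y: ray from P7(-1, 1) has no placed part ⇒ clear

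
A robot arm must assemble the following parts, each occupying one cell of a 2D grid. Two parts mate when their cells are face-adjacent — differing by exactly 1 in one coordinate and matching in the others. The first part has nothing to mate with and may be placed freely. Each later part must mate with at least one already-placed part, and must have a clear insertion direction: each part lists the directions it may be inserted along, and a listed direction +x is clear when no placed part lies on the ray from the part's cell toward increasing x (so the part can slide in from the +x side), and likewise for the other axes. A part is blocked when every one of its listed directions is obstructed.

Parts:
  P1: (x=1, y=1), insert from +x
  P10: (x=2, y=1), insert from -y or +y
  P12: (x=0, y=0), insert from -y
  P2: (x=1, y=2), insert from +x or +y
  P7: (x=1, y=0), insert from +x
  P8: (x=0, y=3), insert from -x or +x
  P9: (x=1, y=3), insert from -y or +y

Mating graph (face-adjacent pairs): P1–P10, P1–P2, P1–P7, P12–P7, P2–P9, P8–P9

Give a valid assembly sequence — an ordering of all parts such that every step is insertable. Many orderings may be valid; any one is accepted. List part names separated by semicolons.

P9; P8; P2; P1; P10; P7; P12

1. P9@(1, 3) [-y clear] — {P9}
2. P8@(0, 3) [-x clear] — {P8, P9}
3. P2@(1, 2) [+x clear] — {P2, P8, P9}
4. P1@(1, 1) [+x clear] — {P1, P2, P8, P9}
5. P10@(2, 1) [-y clear] — {P1, P10, P2, P8, P9}
6. P7@(1, 0) [+x clear] — {P1, P10, P2, P7, P8, P9}
7. P12@(0, 0) [-y clear] — {P1, P10, P12, P2, P7, P8, P9}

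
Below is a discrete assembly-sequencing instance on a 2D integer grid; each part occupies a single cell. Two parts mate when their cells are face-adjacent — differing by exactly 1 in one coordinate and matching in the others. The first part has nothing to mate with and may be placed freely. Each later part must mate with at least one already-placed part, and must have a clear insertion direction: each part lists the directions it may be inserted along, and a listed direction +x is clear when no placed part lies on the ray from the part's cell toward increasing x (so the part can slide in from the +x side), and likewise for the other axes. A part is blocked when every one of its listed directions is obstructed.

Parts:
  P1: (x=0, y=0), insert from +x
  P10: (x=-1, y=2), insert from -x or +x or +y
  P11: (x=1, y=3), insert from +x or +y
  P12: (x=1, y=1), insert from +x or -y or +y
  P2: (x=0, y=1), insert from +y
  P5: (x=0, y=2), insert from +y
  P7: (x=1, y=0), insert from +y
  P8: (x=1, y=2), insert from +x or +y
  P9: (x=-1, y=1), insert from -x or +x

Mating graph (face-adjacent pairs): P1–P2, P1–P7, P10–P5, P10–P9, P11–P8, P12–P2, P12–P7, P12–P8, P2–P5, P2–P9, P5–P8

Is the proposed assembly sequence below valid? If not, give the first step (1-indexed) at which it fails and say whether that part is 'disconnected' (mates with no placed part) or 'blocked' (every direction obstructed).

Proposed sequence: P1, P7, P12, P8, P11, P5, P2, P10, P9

1. P1@(0, 0) [+x clear] — {P1}
2. P7@(1, 0) [+y clear] — {P1, P7}
3. P12@(1, 1) [+x clear] — {P1, P12, P7}
4. P8@(1, 2) [+x clear] — {P1, P12, P7, P8}
5. P11@(1, 3) [+x clear] — {P1, P11, P12, P7, P8}
6. P5@(0, 2) [+y clear] — {P1, P11, P12, P5, P7, P8}
7. P2@(0, 1) — +y all obstructed ⇒ blocked

Invalid at step 7 (blocked)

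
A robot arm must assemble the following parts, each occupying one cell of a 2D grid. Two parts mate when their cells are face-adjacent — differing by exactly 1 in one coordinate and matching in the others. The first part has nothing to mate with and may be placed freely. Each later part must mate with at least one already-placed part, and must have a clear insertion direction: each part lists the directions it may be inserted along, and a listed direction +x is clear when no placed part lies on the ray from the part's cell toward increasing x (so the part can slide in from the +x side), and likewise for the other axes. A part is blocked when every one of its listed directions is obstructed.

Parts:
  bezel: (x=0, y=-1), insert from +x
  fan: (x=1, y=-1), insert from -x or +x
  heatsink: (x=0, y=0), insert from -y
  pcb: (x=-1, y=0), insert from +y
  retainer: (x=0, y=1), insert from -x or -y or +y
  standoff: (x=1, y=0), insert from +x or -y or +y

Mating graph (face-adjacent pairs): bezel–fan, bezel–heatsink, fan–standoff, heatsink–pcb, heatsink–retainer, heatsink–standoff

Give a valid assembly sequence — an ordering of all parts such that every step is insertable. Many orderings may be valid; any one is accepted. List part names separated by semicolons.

1. heatsink@(0, 0) [-y clear] — {heatsink}
2. bezel@(0, -1) [+x clear] — {bezel, heatsink}
3. fan@(1, -1) [+x clear] — {bezel, fan, heatsink}
4. pcb@(-1, 0) [+y clear] — {bezel, fan, heatsink, pcb}
5. standoff@(1, 0) [+x clear] — {bezel, fan, heatsink, pcb, standoff}
6. retainer@(0, 1) [-x clear] — {bezel, fan, heatsink, pcb, retainer, standoff}

heatsink; bezel; fan; pcb; standoff; retainer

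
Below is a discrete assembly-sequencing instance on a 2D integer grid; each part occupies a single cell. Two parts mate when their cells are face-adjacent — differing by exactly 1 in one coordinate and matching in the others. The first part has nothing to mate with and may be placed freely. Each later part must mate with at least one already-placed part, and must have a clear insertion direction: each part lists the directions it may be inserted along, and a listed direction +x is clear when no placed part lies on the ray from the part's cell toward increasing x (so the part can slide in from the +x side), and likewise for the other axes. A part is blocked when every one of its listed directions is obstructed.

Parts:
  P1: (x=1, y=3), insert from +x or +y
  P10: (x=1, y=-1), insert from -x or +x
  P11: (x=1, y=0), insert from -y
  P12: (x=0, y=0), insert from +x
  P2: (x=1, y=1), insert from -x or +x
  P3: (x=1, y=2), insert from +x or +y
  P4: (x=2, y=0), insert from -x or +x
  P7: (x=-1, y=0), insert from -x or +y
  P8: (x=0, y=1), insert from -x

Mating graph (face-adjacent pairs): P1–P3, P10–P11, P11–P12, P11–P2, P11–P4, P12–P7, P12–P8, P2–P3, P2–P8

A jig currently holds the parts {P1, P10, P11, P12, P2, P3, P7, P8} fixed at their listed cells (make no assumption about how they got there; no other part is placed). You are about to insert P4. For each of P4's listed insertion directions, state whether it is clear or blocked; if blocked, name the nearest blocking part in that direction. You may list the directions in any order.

-x: nearest on ray is P11@(1, 0) ⇒ blocked
+x: ray from P4(2, 0) has no placed part ⇒ clear

+x: clear; -x: blocked by P11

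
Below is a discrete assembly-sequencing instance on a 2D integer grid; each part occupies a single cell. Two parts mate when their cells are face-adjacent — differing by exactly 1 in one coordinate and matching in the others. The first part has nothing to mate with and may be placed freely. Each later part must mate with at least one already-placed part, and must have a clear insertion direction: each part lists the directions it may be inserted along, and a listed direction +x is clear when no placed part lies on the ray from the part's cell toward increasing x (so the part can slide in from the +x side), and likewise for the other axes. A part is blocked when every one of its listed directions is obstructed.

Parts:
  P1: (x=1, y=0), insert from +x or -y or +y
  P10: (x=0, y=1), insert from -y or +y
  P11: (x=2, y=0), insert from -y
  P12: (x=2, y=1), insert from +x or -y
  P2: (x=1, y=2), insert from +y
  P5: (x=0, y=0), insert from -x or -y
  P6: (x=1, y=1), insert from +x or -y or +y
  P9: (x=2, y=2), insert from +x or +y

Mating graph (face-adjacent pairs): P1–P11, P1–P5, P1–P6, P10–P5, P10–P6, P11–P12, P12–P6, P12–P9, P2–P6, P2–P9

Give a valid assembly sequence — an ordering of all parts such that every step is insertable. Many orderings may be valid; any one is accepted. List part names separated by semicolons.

P6; P10; P5; P12; P9; P11; P2; P1

1. P6@(1, 1) [+x clear] — {P6}
2. P10@(0, 1) [-y clear] — {P10, P6}
3. P5@(0, 0) [-x clear] — {P10, P5, P6}
4. P12@(2, 1) [+x clear] — {P10, P12, P5, P6}
5. P9@(2, 2) [+x clear] — {P10, P12, P5, P6, P9}
6. P11@(2, 0) [-y clear] — {P10, P11, P12, P5, P6, P9}
7. P2@(1, 2) [+y clear] — {P10, P11, P12, P2, P5, P6, P9}
8. P1@(1, 0) [-y clear] — {P1, P10, P11, P12, P2, P5, P6, P9}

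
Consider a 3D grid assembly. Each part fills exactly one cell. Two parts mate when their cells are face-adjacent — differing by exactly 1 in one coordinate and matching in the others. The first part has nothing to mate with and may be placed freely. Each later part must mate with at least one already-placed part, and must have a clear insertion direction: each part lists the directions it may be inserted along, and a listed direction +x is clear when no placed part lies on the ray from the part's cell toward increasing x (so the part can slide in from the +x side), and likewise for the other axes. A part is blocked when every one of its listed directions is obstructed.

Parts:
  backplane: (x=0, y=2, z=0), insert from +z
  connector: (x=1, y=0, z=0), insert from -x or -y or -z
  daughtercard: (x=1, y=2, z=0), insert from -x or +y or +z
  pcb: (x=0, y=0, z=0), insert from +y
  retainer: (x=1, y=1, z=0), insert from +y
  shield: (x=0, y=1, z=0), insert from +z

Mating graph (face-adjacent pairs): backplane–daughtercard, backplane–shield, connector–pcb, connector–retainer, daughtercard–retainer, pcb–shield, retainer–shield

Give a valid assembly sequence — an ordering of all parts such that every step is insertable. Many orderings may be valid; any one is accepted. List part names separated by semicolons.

connector; retainer; daughtercard; pcb; backplane; shield

1. connector@(1, 0, 0) [-x clear] — {connector}
2. retainer@(1, 1, 0) [+y clear] — {connector, retainer}
3. daughtercard@(1, 2, 0) [-x clear] — {connector, daughtercard, retainer}
4. pcb@(0, 0, 0) [+y clear] — {connector, daughtercard, pcb, retainer}
5. backplane@(0, 2, 0) [+z clear] — {backplane, connector, daughtercard, pcb, retainer}
6. shield@(0, 1, 0) [+z clear] — {backplane, connector, daughtercard, pcb, retainer, shield}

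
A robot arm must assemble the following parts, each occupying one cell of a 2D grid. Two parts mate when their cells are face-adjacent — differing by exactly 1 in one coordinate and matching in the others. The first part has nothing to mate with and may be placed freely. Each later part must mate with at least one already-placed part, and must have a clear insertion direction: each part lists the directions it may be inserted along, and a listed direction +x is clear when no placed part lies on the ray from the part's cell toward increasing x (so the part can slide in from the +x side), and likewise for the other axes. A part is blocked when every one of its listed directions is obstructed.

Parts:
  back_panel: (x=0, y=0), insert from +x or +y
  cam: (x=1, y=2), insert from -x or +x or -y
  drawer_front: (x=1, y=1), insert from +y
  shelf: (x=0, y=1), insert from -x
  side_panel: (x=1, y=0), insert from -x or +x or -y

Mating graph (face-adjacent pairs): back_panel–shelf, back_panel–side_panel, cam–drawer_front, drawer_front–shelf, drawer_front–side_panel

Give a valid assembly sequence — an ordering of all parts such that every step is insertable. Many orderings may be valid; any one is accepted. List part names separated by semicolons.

1. shelf@(0, 1) [-x clear] — {shelf}
2. drawer_front@(1, 1) [+y clear] — {drawer_front, shelf}
3. cam@(1, 2) [-x clear] — {cam, drawer_front, shelf}
4. back_panel@(0, 0) [+x clear] — {back_panel, cam, drawer_front, shelf}
5. side_panel@(1, 0) [+x clear] — {back_panel, cam, drawer_front, shelf, side_panel}

shelf; drawer_front; cam; back_panel; side_panel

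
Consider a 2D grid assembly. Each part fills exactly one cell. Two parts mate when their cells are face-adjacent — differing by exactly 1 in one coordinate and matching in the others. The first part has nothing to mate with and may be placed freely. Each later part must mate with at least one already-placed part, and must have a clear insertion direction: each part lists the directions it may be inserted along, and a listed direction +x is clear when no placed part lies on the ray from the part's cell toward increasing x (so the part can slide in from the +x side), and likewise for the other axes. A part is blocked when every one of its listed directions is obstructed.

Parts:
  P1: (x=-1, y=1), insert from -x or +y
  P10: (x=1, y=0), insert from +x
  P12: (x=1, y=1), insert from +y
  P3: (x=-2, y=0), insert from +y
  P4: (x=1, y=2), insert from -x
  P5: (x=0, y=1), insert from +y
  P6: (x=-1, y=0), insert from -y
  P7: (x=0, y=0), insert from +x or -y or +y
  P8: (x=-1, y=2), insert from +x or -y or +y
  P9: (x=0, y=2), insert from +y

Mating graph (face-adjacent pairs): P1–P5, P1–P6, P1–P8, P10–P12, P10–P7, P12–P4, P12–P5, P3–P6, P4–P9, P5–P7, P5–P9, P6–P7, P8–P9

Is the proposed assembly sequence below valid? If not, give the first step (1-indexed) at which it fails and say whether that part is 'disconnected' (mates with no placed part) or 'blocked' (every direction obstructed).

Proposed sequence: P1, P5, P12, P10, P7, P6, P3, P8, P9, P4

1. P1@(-1, 1) [-x clear] — {P1}
2. P5@(0, 1) [+y clear] — {P1, P5}
3. P12@(1, 1) [+y clear] — {P1, P12, P5}
4. P10@(1, 0) [+x clear] — {P1, P10, P12, P5}
5. P7@(0, 0) [-y clear] — {P1, P10, P12, P5, P7}
6. P6@(-1, 0) [-y clear] — {P1, P10, P12, P5, P6, P7}
7. P3@(-2, 0) [+y clear] — {P1, P10, P12, P3, P5, P6, P7}
8. P8@(-1, 2) [+x clear] — {P1, P10, P12, P3, P5, P6, P7, P8}
9. P9@(0, 2) [+y clear] — {P1, P10, P12, P3, P5, P6, P7, P8, P9}
10. P4@(1, 2) — -x all obstructed ⇒ blocked

Invalid at step 10 (blocked)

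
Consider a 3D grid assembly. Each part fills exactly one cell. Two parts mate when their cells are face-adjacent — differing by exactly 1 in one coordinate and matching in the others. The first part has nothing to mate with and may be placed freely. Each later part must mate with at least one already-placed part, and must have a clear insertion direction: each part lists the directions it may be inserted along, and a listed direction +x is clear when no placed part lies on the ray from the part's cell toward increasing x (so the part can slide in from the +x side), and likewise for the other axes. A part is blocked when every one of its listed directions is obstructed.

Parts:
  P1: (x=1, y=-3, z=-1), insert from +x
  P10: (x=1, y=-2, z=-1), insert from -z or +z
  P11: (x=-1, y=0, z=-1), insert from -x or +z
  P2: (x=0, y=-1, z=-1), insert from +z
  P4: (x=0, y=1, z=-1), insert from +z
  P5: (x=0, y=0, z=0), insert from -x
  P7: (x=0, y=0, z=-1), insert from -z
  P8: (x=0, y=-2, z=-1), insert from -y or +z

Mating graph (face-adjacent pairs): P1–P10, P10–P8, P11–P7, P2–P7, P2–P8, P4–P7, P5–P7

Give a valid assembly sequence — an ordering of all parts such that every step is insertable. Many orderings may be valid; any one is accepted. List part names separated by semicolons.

P5; P7; P11; P4; P2; P8; P10; P1

1. P5@(0, 0, 0) [-x clear] — {P5}
2. P7@(0, 0, -1) [-z clear] — {P5, P7}
3. P11@(-1, 0, -1) [-x clear] — {P11, P5, P7}
4. P4@(0, 1, -1) [+z clear] — {P11, P4, P5, P7}
5. P2@(0, -1, -1) [+z clear] — {P11, P2, P4, P5, P7}
6. P8@(0, -2, -1) [-y clear] — {P11, P2, P4, P5, P7, P8}
7. P10@(1, -2, -1) [-z clear] — {P10, P11, P2, P4, P5, P7, P8}
8. P1@(1, -3, -1) [+x clear] — {P1, P10, P11, P2, P4, P5, P7, P8}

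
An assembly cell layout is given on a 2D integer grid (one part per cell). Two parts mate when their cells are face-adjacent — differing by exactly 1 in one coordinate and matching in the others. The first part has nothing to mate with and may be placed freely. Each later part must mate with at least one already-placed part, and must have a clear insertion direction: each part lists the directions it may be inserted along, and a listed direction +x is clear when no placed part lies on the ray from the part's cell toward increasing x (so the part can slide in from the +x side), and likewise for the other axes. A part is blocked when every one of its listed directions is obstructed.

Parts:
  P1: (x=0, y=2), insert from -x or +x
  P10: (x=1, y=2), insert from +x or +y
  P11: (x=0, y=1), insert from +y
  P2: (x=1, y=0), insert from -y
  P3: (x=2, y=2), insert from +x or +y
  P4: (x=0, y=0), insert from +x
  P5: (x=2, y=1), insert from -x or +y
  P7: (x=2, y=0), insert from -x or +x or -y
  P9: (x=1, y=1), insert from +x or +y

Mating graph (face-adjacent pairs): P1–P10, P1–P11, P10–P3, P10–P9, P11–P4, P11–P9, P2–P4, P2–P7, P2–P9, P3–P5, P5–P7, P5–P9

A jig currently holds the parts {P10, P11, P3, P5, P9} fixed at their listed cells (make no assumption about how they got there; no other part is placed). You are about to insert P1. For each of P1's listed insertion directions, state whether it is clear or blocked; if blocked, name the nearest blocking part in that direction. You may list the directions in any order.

-x: ray from P1(0, 2) has no placed part ⇒ clear
+x: nearest on ray is P10@(1, 2) ⇒ blocked

+x: blocked by P10; -x: clear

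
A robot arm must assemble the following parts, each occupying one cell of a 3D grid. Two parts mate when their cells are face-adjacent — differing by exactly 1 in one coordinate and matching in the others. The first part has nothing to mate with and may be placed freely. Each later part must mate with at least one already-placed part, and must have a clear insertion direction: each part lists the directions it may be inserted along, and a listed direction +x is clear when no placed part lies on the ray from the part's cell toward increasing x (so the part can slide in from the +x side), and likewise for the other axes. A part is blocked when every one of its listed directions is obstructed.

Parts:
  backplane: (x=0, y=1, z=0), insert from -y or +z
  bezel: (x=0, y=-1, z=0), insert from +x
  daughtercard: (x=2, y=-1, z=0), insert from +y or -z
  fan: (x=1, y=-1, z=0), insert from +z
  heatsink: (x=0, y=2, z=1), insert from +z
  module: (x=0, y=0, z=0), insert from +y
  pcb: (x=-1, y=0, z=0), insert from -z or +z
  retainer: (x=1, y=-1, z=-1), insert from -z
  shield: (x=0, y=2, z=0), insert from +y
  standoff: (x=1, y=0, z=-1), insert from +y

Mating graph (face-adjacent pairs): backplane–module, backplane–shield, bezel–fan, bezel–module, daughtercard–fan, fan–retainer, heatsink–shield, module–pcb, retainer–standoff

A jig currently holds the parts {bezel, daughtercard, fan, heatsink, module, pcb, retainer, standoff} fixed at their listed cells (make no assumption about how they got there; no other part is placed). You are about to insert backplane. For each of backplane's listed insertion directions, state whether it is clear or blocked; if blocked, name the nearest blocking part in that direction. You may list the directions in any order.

+z: clear; -y: blocked by module

-y: nearest on ray is module@(0, 0, 0) ⇒ blocked
+z: ray from backplane(0, 1, 0) has no placed part ⇒ clear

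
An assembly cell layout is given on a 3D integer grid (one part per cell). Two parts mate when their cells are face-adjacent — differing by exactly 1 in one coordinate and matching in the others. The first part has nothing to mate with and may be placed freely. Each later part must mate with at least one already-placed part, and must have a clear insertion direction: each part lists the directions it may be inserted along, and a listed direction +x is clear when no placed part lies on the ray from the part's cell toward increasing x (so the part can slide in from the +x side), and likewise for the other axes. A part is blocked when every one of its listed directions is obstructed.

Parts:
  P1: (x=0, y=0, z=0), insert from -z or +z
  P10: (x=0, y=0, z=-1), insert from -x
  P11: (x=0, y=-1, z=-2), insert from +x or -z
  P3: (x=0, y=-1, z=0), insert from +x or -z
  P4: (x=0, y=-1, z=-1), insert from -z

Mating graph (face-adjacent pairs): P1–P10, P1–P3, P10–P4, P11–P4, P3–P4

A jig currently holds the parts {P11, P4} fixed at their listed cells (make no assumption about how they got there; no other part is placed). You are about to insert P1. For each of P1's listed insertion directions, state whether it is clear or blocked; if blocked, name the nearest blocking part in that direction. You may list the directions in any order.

+z: clear; -z: clear

-z: ray from P1(0, 0, 0) has no placed part ⇒ clear
+z: ray from P1(0, 0, 0) has no placed part ⇒ clear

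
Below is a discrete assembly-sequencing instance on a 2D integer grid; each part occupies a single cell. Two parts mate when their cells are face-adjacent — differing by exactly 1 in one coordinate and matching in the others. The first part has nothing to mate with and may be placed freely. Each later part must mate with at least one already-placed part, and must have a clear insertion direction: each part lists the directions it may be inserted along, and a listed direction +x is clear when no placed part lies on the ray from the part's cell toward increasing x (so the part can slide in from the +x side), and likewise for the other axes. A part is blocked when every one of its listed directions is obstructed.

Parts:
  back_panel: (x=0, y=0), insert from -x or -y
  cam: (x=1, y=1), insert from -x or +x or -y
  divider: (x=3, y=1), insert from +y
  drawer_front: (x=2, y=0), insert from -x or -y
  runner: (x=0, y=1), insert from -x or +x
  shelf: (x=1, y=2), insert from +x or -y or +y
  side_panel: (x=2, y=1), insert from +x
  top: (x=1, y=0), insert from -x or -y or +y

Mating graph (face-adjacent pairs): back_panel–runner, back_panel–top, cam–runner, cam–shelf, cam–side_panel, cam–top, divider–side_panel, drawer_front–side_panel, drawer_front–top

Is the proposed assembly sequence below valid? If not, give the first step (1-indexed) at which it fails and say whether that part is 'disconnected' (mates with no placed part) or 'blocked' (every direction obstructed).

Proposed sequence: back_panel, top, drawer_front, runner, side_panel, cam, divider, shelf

1. back_panel@(0, 0) [-x clear] — {back_panel}
2. top@(1, 0) [-y clear] — {back_panel, top}
3. drawer_front@(2, 0) [-y clear] — {back_panel, drawer_front, top}
4. runner@(0, 1) [-x clear] — {back_panel, drawer_front, runner, top}
5. side_panel@(2, 1) [+x clear] — {back_panel, drawer_front, runner, side_panel, top}
6. cam@(1, 1) — -x/+x/-y all obstructed ⇒ blocked

Invalid at step 6 (blocked)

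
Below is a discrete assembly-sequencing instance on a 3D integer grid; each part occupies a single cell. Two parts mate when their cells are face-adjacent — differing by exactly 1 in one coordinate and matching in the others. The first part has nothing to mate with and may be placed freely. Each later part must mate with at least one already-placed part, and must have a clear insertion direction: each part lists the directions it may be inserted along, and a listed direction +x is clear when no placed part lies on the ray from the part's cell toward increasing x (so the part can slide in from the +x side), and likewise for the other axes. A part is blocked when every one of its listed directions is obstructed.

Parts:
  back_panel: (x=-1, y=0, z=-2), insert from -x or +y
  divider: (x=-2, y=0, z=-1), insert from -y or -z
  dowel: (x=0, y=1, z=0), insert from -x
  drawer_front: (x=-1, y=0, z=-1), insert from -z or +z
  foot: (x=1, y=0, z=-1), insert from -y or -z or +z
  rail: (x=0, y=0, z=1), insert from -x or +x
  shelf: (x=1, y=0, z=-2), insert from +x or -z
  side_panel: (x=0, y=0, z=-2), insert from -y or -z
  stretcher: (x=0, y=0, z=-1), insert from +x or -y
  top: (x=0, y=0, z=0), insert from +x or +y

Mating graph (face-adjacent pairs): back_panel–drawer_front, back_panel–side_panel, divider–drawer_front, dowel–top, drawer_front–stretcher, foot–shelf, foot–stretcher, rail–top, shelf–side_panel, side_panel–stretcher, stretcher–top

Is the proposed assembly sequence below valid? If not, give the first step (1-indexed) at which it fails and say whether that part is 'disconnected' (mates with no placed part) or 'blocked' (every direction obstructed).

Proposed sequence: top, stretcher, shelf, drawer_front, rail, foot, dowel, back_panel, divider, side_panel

Invalid at step 3 (disconnected)

1. top@(0, 0, 0) [+x clear] — {top}
2. stretcher@(0, 0, -1) [+x clear] — {stretcher, top}
3. shelf@(1, 0, -2) — no placed neighbour ⇒ disconnected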